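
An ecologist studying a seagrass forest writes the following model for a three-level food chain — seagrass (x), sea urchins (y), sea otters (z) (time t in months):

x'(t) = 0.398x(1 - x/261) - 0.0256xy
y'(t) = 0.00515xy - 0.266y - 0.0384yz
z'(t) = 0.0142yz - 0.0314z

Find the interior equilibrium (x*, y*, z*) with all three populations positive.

From dz/dt = 0: 0.0142y* = 0.0314, so y* = 2.21.
From dx/dt = 0: 0.398(1 - x*/261) = 0.0256·2.21, giving x* = 261·(1 - 0.142) = 224.
From dy/dt = 0: 0.00515·224 - 0.266 = 0.0384z*, so z* = 0.887/0.0384 = 23.1.

x* ≈ 224, y* ≈ 2.21, z* ≈ 23.1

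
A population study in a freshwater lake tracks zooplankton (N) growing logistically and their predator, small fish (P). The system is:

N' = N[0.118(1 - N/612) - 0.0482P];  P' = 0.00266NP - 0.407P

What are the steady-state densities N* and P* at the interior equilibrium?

From dP/dt = 0 with P > 0: 0.00266N* = 0.407, so N* = 153.
Substitute into dN/dt = 0: 0.118(1 - 153/612) = 0.0482P*.
The bracket is 0.75, giving P* = 0.0885/0.0482 = 1.84.

N* ≈ 153, P* ≈ 1.84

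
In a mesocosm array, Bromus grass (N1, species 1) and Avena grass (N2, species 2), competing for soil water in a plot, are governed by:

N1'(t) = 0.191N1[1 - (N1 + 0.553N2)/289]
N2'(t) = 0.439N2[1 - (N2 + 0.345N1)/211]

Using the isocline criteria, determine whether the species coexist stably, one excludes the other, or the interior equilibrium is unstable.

stable coexistence

Compare the nullcline intercepts: K1/α12 = 289/0.553 = 523 > K2 = 211; K2/α21 = 211/0.345 = 612 > K1 = 289.
Since both inequalities hold, each species can invade when rare, so the interior equilibrium is stable.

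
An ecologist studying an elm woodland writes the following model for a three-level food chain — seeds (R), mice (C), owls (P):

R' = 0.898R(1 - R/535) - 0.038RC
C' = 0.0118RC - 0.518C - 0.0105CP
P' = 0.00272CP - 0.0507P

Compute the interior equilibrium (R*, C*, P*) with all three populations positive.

From dP/dt = 0: 0.00272C* = 0.0507, so C* = 18.6.
From dR/dt = 0: 0.898(1 - R*/535) = 0.038·18.6, giving R* = 535·(1 - 0.789) = 113.
From dC/dt = 0: 0.0118·113 - 0.518 = 0.0105P*, so P* = 0.816/0.0105 = 77.7.

R* ≈ 113, C* ≈ 18.6, P* ≈ 77.7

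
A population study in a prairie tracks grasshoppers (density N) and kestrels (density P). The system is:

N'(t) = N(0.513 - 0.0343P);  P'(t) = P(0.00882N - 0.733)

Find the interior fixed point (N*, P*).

Set dP/dt = 0 with P > 0: 0.00882N - 0.733 = 0, so N* = 0.733/0.00882 = 83.1.
Set dN/dt = 0 with N > 0: 0.513 - 0.0343P = 0, so P* = 0.513/0.0343 = 15.

N* ≈ 83.1, P* ≈ 15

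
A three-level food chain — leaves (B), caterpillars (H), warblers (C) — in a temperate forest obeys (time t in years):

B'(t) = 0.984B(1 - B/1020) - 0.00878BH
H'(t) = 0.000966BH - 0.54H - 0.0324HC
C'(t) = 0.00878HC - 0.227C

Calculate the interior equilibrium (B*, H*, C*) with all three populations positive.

From dC/dt = 0: 0.00878H* = 0.227, so H* = 25.9.
From dB/dt = 0: 0.984(1 - B*/1020) = 0.00878·25.9, giving B* = 1020·(1 - 0.231) = 785.
From dH/dt = 0: 0.000966·785 - 0.54 = 0.0324C*, so C* = 0.218/0.0324 = 6.73.

B* ≈ 785, H* ≈ 25.9, C* ≈ 6.73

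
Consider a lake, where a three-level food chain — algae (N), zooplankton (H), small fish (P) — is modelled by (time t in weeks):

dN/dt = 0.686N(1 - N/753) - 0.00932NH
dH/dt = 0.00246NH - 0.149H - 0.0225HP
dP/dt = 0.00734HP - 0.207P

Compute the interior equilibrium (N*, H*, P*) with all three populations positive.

N* ≈ 464, H* ≈ 28.2, P* ≈ 44.2

From dP/dt = 0: 0.00734H* = 0.207, so H* = 28.2.
From dN/dt = 0: 0.686(1 - N*/753) = 0.00932·28.2, giving N* = 753·(1 - 0.383) = 464.
From dH/dt = 0: 0.00246·464 - 0.149 = 0.0225P*, so P* = 0.994/0.0225 = 44.2.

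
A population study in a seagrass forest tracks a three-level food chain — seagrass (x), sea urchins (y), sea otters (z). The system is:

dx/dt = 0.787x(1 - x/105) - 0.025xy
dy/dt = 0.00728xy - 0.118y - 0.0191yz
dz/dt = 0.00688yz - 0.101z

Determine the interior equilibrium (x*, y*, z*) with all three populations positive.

x* ≈ 56, y* ≈ 14.7, z* ≈ 15.2

From dz/dt = 0: 0.00688y* = 0.101, so y* = 14.7.
From dx/dt = 0: 0.787(1 - x*/105) = 0.025·14.7, giving x* = 105·(1 - 0.466) = 56.
From dy/dt = 0: 0.00728·56 - 0.118 = 0.0191z*, so z* = 0.29/0.0191 = 15.2.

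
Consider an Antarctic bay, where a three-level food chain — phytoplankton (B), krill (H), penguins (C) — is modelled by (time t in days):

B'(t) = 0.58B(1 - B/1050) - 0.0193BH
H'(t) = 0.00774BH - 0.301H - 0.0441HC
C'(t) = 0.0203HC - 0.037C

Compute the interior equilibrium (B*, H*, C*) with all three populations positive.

B* ≈ 986, H* ≈ 1.82, C* ≈ 166

From dC/dt = 0: 0.0203H* = 0.037, so H* = 1.82.
From dB/dt = 0: 0.58(1 - B*/1050) = 0.0193·1.82, giving B* = 1050·(1 - 0.0607) = 986.
From dH/dt = 0: 0.00774·986 - 0.301 = 0.0441C*, so C* = 7.33/0.0441 = 166.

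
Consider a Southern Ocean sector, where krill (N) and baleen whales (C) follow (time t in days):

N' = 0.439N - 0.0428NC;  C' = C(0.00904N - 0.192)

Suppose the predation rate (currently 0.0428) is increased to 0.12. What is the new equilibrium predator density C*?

At the interior fixed point, setting dN/dt = 0 with N > 0 fixes C* = (prey growth rate)/(NC coefficient) — independent of the other coefficients.
With the change, C* = 0.439/0.12 = 3.66; it falls from 10.3.

C* ≈ 3.66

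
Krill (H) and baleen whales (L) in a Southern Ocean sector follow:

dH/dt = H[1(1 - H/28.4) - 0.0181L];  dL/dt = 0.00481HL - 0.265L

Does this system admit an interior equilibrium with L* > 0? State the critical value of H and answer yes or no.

The predator equation gives dL/dt > 0 only when H > 0.265/0.00481 = 55.1.
Without the predator, H → K = 28.4. Since 28.4 < 55.1, the predator cannot invade.

Threshold H = 55.1; K < 55.1, so no, the predator goes extinct.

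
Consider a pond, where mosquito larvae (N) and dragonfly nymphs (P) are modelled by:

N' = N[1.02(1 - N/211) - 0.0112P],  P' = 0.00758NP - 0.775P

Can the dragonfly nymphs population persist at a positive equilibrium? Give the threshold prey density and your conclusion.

The predator equation gives dP/dt > 0 only when N > 0.775/0.00758 = 102.
Without the predator, N → K = 211. Since 211 > 102, the predator can invade and persist.

Threshold N = 102; K > 102, so yes, the predator persists.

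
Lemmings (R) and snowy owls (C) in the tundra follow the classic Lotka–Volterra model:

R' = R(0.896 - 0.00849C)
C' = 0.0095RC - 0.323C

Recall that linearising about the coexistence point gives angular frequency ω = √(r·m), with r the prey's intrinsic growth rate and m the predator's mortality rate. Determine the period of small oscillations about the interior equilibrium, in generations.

Here r = 0.896 and m = 0.323, so r·m = 0.289.
ω = √0.289 = 0.538 per generation, hence T = 2π/ω ≈ 11.7 generations.

T ≈ 11.7 generations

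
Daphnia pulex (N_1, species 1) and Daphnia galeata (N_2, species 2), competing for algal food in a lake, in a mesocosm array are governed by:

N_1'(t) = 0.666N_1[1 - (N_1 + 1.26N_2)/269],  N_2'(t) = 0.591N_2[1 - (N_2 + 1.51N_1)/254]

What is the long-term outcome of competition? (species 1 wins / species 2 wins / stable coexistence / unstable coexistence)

unstable coexistence (outcome depends on initial conditions)

Compare the nullcline intercepts: K1/α12 = 269/1.26 = 213 < K2 = 254; K2/α21 = 254/1.51 = 168 < K1 = 269.
Since both are reversed, neither can invade when rare; the interior point is a saddle.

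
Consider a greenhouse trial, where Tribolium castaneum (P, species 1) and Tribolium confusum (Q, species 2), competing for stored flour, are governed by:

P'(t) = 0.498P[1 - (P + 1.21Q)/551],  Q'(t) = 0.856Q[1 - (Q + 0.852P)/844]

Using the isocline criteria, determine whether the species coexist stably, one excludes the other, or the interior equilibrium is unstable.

Compare the nullcline intercepts: K1/α12 = 551/1.21 = 455 < K2 = 844; K2/α21 = 844/0.852 = 991 > K1 = 551.
Since the inequalities point opposite ways, species 2 can invade but species 1 cannot.

species 2 excludes species 1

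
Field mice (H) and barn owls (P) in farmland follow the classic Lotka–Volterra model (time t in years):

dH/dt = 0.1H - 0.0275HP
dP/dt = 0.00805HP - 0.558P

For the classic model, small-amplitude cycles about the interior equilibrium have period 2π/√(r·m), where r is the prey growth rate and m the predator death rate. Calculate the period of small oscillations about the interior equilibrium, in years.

T ≈ 26.6 years

Here r = 0.1 and m = 0.558, so r·m = 0.0558.
ω = √0.0558 = 0.236 per year, hence T = 2π/ω ≈ 26.6 years.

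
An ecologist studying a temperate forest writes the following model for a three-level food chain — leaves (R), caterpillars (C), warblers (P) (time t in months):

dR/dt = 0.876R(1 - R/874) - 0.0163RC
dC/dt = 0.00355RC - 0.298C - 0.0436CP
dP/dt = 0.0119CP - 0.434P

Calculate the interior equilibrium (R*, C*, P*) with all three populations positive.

From dP/dt = 0: 0.0119C* = 0.434, so C* = 36.5.
From dR/dt = 0: 0.876(1 - R*/874) = 0.0163·36.5, giving R* = 874·(1 - 0.679) = 281.
From dC/dt = 0: 0.00355·281 - 0.298 = 0.0436P*, so P* = 0.699/0.0436 = 16.

R* ≈ 281, C* ≈ 36.5, P* ≈ 16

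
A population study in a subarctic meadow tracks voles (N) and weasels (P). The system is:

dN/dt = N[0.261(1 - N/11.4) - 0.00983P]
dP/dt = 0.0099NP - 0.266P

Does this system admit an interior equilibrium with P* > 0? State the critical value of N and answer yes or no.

Threshold N = 26.9; K < 26.9, so no, the predator goes extinct.

The predator equation gives dP/dt > 0 only when N > 0.266/0.0099 = 26.9.
Without the predator, N → K = 11.4. Since 11.4 < 26.9, the predator cannot invade.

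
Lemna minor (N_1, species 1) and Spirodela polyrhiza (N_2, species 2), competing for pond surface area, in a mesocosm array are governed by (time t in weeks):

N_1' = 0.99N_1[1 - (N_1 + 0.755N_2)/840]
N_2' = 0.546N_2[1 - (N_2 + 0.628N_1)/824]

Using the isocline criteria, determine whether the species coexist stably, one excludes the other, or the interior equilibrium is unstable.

stable coexistence

Compare the nullcline intercepts: K1/α12 = 840/0.755 = 1110 > K2 = 824; K2/α21 = 824/0.628 = 1310 > K1 = 840.
Since both inequalities hold, each species can invade when rare, so the interior equilibrium is stable.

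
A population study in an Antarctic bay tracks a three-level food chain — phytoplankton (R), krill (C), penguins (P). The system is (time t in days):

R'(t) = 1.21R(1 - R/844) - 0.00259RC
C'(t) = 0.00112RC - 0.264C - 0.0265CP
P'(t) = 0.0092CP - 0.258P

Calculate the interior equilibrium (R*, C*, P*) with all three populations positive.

R* ≈ 793, C* ≈ 28, P* ≈ 23.6

From dP/dt = 0: 0.0092C* = 0.258, so C* = 28.
From dR/dt = 0: 1.21(1 - R*/844) = 0.00259·28, giving R* = 844·(1 - 0.06) = 793.
From dC/dt = 0: 0.00112·793 - 0.264 = 0.0265P*, so P* = 0.625/0.0265 = 23.6.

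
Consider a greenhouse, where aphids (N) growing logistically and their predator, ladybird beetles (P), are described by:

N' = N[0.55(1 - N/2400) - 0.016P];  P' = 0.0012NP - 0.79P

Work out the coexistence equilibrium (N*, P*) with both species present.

N* ≈ 658, P* ≈ 24.9

From dP/dt = 0 with P > 0: 0.0012N* = 0.79, so N* = 658.
Substitute into dN/dt = 0: 0.55(1 - 658/2400) = 0.016P*.
The bracket is 0.726, giving P* = 0.399/0.016 = 24.9.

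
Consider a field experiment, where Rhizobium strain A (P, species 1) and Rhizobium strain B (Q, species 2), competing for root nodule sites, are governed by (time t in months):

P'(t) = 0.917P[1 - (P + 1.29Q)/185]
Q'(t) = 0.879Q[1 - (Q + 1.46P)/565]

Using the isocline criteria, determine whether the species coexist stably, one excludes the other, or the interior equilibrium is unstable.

Compare the nullcline intercepts: K1/α12 = 185/1.29 = 143 < K2 = 565; K2/α21 = 565/1.46 = 387 > K1 = 185.
Since the inequalities point opposite ways, species 2 can invade but species 1 cannot.

species 2 excludes species 1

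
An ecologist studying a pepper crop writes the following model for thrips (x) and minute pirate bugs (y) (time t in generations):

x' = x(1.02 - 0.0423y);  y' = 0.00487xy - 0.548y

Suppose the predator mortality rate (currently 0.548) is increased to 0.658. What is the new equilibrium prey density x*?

x* ≈ 135

At the interior fixed point, setting dy/dt = 0 with y > 0 fixes x* = (predator death rate)/(xy coefficient) — independent of the other coefficients.
With the change, x* = 0.658/0.00487 = 135; it rises from 113.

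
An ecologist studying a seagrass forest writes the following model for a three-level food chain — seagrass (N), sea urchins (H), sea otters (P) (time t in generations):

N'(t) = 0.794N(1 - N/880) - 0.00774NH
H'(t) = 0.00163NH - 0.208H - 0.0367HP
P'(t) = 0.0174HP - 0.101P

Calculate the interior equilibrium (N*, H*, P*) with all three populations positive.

From dP/dt = 0: 0.0174H* = 0.101, so H* = 5.8.
From dN/dt = 0: 0.794(1 - N*/880) = 0.00774·5.8, giving N* = 880·(1 - 0.0566) = 830.
From dH/dt = 0: 0.00163·830 - 0.208 = 0.0367P*, so P* = 1.15/0.0367 = 31.2.

N* ≈ 830, H* ≈ 5.8, P* ≈ 31.2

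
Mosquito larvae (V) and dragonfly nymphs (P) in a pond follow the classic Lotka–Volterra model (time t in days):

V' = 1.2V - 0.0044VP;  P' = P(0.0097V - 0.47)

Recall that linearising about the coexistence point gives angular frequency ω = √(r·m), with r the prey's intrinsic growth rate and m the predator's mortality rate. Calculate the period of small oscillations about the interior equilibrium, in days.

T ≈ 8.37 days

Here r = 1.2 and m = 0.47, so r·m = 0.564.
ω = √0.564 = 0.751 per day, hence T = 2π/ω ≈ 8.37 days.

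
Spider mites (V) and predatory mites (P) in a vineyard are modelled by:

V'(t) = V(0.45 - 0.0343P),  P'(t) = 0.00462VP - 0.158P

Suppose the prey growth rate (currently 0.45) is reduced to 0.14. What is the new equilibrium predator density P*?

P* ≈ 4.08

At the interior fixed point, setting dV/dt = 0 with V > 0 fixes P* = (prey growth rate)/(VP coefficient) — independent of the other coefficients.
With the change, P* = 0.14/0.0343 = 4.08; it falls from 13.1.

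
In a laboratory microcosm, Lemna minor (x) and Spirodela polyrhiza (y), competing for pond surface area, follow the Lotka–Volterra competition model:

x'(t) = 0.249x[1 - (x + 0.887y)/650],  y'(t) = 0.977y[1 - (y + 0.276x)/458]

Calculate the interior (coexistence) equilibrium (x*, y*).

x* ≈ 323, y* ≈ 369

Setting both brackets to zero gives the nullclines x + 0.887y = 650 and 0.276x + y = 458.
Substituting y = 458 - 0.276x into the first: x(1 - 0.887·0.276) = 650 - 0.887·458.
So x* = 244/0.755 = 323, and then y* = 458 - 0.276·323 = 369.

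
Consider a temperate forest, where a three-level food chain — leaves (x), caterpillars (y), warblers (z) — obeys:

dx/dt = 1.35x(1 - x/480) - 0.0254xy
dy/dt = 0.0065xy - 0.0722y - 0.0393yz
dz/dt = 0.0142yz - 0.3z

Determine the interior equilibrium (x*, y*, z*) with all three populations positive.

From dz/dt = 0: 0.0142y* = 0.3, so y* = 21.1.
From dx/dt = 0: 1.35(1 - x*/480) = 0.0254·21.1, giving x* = 480·(1 - 0.397) = 289.
From dy/dt = 0: 0.0065·289 - 0.0722 = 0.0393z*, so z* = 1.81/0.0393 = 46.

x* ≈ 289, y* ≈ 21.1, z* ≈ 46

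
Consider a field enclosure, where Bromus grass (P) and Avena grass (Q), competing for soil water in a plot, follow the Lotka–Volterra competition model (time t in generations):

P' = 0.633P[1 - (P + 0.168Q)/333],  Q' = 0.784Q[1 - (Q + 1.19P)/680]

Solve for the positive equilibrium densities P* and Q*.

Setting both brackets to zero gives the nullclines P + 0.168Q = 333 and 1.19P + Q = 680.
Substituting Q = 680 - 1.19P into the first: P(1 - 0.168·1.19) = 333 - 0.168·680.
So P* = 219/0.8 = 273, and then Q* = 680 - 1.19·273 = 355.

P* ≈ 273, Q* ≈ 355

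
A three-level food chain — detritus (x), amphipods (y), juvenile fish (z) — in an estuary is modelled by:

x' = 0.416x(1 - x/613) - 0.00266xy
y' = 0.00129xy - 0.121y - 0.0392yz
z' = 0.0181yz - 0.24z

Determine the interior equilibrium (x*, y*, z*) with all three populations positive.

x* ≈ 561, y* ≈ 13.3, z* ≈ 15.4

From dz/dt = 0: 0.0181y* = 0.24, so y* = 13.3.
From dx/dt = 0: 0.416(1 - x*/613) = 0.00266·13.3, giving x* = 613·(1 - 0.0848) = 561.
From dy/dt = 0: 0.00129·561 - 0.121 = 0.0392z*, so z* = 0.603/0.0392 = 15.4.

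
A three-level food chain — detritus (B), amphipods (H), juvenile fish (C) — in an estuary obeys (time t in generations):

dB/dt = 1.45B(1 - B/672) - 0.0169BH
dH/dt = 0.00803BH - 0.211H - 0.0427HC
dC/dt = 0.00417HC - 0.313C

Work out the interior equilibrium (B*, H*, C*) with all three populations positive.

From dC/dt = 0: 0.00417H* = 0.313, so H* = 75.1.
From dB/dt = 0: 1.45(1 - B*/672) = 0.0169·75.1, giving B* = 672·(1 - 0.875) = 84.1.
From dH/dt = 0: 0.00803·84.1 - 0.211 = 0.0427C*, so C* = 0.464/0.0427 = 10.9.

B* ≈ 84.1, H* ≈ 75.1, C* ≈ 10.9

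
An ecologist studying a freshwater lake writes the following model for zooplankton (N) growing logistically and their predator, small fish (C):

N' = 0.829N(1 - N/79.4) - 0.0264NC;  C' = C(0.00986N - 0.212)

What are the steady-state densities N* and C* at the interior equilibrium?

From dC/dt = 0 with C > 0: 0.00986N* = 0.212, so N* = 21.5.
Substitute into dN/dt = 0: 0.829(1 - 21.5/79.4) = 0.0264C*.
The bracket is 0.729, giving C* = 0.605/0.0264 = 22.9.

N* ≈ 21.5, C* ≈ 22.9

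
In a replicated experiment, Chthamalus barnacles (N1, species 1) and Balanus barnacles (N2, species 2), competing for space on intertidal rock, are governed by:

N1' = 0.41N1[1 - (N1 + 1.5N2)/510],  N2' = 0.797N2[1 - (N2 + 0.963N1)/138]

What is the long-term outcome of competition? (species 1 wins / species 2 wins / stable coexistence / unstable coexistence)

Compare the nullcline intercepts: K1/α12 = 510/1.5 = 340 > K2 = 138; K2/α21 = 138/0.963 = 143 < K1 = 510.
Since the inequalities point opposite ways, species 1 can invade but species 2 cannot.

species 1 excludes species 2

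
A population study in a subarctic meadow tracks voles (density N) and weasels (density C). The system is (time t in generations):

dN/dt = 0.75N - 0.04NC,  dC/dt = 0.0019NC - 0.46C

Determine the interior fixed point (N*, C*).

N* ≈ 242, C* ≈ 18.8

Set dC/dt = 0 with C > 0: 0.0019N - 0.46 = 0, so N* = 0.46/0.0019 = 242.
Set dN/dt = 0 with N > 0: 0.75 - 0.04C = 0, so C* = 0.75/0.04 = 18.8.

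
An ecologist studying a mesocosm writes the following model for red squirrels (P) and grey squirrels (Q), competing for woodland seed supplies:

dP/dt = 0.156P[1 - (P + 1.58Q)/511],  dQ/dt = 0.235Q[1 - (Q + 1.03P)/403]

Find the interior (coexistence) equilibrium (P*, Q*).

P* ≈ 200, Q* ≈ 197

Setting both brackets to zero gives the nullclines P + 1.58Q = 511 and 1.03P + Q = 403.
Substituting Q = 403 - 1.03P into the first: P(1 - 1.58·1.03) = 511 - 1.58·403.
So P* = -126/-0.627 = 200, and then Q* = 403 - 1.03·200 = 197.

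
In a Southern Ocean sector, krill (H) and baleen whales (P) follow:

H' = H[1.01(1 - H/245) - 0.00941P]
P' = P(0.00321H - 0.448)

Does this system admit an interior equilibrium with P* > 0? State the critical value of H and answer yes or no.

The predator equation gives dP/dt > 0 only when H > 0.448/0.00321 = 140.
Without the predator, H → K = 245. Since 245 > 140, the predator can invade and persist.

Threshold H = 140; K > 140, so yes, the predator persists.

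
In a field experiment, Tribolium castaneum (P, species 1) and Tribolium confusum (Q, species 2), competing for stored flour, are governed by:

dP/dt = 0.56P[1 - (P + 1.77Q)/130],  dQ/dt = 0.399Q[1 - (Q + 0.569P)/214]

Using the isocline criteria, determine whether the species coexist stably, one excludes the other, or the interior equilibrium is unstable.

Compare the nullcline intercepts: K1/α12 = 130/1.77 = 73.4 < K2 = 214; K2/α21 = 214/0.569 = 376 > K1 = 130.
Since the inequalities point opposite ways, species 2 can invade but species 1 cannot.

species 2 excludes species 1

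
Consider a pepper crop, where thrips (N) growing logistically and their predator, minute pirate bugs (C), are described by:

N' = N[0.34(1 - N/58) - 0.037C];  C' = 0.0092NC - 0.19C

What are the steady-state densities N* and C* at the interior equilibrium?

N* ≈ 20.7, C* ≈ 5.92

From dC/dt = 0 with C > 0: 0.0092N* = 0.19, so N* = 20.7.
Substitute into dN/dt = 0: 0.34(1 - 20.7/58) = 0.037C*.
The bracket is 0.644, giving C* = 0.219/0.037 = 5.92.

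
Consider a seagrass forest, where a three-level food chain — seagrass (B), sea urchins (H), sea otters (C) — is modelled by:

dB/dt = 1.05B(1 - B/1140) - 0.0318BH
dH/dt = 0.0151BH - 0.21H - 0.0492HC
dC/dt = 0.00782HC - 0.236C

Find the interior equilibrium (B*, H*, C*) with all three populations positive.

B* ≈ 98, H* ≈ 30.2, C* ≈ 25.8

From dC/dt = 0: 0.00782H* = 0.236, so H* = 30.2.
From dB/dt = 0: 1.05(1 - B*/1140) = 0.0318·30.2, giving B* = 1140·(1 - 0.914) = 98.
From dH/dt = 0: 0.0151·98 - 0.21 = 0.0492C*, so C* = 1.27/0.0492 = 25.8.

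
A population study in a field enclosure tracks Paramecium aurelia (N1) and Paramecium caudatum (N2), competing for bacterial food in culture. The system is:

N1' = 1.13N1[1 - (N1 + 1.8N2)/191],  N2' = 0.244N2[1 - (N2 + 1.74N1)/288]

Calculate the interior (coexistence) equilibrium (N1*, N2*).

Setting both brackets to zero gives the nullclines N1 + 1.8N2 = 191 and 1.74N1 + N2 = 288.
Substituting N2 = 288 - 1.74N1 into the first: N1(1 - 1.8·1.74) = 191 - 1.8·288.
So N1* = -327/-2.13 = 154, and then N2* = 288 - 1.74·154 = 20.8.

N1* ≈ 154, N2* ≈ 20.8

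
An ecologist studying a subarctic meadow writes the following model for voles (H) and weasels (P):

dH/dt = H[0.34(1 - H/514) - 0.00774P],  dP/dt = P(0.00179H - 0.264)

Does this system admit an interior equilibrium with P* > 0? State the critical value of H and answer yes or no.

Threshold H = 147; K > 147, so yes, the predator persists.

The predator equation gives dP/dt > 0 only when H > 0.264/0.00179 = 147.
Without the predator, H → K = 514. Since 514 > 147, the predator can invade and persist.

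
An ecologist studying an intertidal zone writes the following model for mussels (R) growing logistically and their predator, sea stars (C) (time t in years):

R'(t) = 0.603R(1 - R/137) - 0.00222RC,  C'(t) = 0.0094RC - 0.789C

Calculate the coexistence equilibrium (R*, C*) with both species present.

R* ≈ 83.9, C* ≈ 105

From dC/dt = 0 with C > 0: 0.0094R* = 0.789, so R* = 83.9.
Substitute into dR/dt = 0: 0.603(1 - 83.9/137) = 0.00222C*.
The bracket is 0.387, giving C* = 0.234/0.00222 = 105.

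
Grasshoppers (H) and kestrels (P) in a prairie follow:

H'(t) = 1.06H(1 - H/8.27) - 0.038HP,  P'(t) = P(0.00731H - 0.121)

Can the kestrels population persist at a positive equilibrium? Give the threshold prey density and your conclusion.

The predator equation gives dP/dt > 0 only when H > 0.121/0.00731 = 16.6.
Without the predator, H → K = 8.27. Since 8.27 < 16.6, the predator cannot invade.

Threshold H = 16.6; K < 16.6, so no, the predator goes extinct.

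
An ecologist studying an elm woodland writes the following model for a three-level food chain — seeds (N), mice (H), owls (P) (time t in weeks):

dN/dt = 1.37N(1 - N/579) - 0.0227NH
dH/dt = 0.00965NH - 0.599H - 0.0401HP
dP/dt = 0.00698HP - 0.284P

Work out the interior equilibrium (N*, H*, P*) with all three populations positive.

N* ≈ 189, H* ≈ 40.7, P* ≈ 30.5

From dP/dt = 0: 0.00698H* = 0.284, so H* = 40.7.
From dN/dt = 0: 1.37(1 - N*/579) = 0.0227·40.7, giving N* = 579·(1 - 0.674) = 189.
From dH/dt = 0: 0.00965·189 - 0.599 = 0.0401P*, so P* = 1.22/0.0401 = 30.5.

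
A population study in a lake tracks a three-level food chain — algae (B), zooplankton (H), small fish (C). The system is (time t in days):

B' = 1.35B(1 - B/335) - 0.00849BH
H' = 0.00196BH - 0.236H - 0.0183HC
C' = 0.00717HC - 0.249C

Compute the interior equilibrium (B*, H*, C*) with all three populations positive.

B* ≈ 262, H* ≈ 34.7, C* ≈ 15.1

From dC/dt = 0: 0.00717H* = 0.249, so H* = 34.7.
From dB/dt = 0: 1.35(1 - B*/335) = 0.00849·34.7, giving B* = 335·(1 - 0.218) = 262.
From dH/dt = 0: 0.00196·262 - 0.236 = 0.0183C*, so C* = 0.277/0.0183 = 15.1.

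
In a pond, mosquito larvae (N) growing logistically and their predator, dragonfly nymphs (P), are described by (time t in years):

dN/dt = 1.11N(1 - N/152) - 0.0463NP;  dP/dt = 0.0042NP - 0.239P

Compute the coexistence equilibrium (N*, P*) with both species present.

N* ≈ 56.9, P* ≈ 15

From dP/dt = 0 with P > 0: 0.0042N* = 0.239, so N* = 56.9.
Substitute into dN/dt = 0: 1.11(1 - 56.9/152) = 0.0463P*.
The bracket is 0.626, giving P* = 0.694/0.0463 = 15.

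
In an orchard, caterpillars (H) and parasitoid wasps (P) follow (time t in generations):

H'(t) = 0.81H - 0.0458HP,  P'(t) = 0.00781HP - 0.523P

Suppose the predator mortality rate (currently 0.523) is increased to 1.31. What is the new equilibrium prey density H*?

At the interior fixed point, setting dP/dt = 0 with P > 0 fixes H* = (predator death rate)/(HP coefficient) — independent of the other coefficients.
With the change, H* = 1.31/0.00781 = 168; it rises from 67.

H* ≈ 168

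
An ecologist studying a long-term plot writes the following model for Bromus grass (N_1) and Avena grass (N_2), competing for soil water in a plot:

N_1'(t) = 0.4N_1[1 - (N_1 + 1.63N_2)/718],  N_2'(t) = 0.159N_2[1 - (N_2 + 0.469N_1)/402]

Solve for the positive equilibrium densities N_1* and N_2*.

Setting both brackets to zero gives the nullclines N_1 + 1.63N_2 = 718 and 0.469N_1 + N_2 = 402.
Substituting N_2 = 402 - 0.469N_1 into the first: N_1(1 - 1.63·0.469) = 718 - 1.63·402.
So N_1* = 62.7/0.236 = 266, and then N_2* = 402 - 0.469·266 = 277.

N_1* ≈ 266, N_2* ≈ 277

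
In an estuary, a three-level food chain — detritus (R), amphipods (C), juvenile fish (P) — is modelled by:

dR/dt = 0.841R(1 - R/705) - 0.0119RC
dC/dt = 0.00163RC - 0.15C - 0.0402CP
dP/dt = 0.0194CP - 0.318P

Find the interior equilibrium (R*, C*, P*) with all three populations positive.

From dP/dt = 0: 0.0194C* = 0.318, so C* = 16.4.
From dR/dt = 0: 0.841(1 - R*/705) = 0.0119·16.4, giving R* = 705·(1 - 0.232) = 541.
From dC/dt = 0: 0.00163·541 - 0.15 = 0.0402P*, so P* = 0.733/0.0402 = 18.2.

R* ≈ 541, C* ≈ 16.4, P* ≈ 18.2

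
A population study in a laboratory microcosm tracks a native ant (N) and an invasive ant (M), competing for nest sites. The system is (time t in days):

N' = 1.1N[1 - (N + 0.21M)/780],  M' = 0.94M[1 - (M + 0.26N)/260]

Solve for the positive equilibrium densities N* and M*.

N* ≈ 767, M* ≈ 60.5

Setting both brackets to zero gives the nullclines N + 0.21M = 780 and 0.26N + M = 260.
Substituting M = 260 - 0.26N into the first: N(1 - 0.21·0.26) = 780 - 0.21·260.
So N* = 725/0.945 = 767, and then M* = 260 - 0.26·767 = 60.5.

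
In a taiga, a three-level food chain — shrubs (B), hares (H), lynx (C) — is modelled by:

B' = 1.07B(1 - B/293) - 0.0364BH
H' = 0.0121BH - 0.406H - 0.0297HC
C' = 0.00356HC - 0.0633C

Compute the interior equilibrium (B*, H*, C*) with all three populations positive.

B* ≈ 116, H* ≈ 17.8, C* ≈ 33.5

From dC/dt = 0: 0.00356H* = 0.0633, so H* = 17.8.
From dB/dt = 0: 1.07(1 - B*/293) = 0.0364·17.8, giving B* = 293·(1 - 0.605) = 116.
From dH/dt = 0: 0.0121·116 - 0.406 = 0.0297C*, so C* = 0.995/0.0297 = 33.5.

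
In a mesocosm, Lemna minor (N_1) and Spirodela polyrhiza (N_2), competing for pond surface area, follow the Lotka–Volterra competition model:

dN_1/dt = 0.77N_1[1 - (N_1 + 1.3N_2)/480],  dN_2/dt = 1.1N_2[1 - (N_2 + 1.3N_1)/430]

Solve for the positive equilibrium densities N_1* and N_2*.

Setting both brackets to zero gives the nullclines N_1 + 1.3N_2 = 480 and 1.3N_1 + N_2 = 430.
Substituting N_2 = 430 - 1.3N_1 into the first: N_1(1 - 1.3·1.3) = 480 - 1.3·430.
So N_1* = -79/-0.69 = 114, and then N_2* = 430 - 1.3·114 = 281.

N_1* ≈ 114, N_2* ≈ 281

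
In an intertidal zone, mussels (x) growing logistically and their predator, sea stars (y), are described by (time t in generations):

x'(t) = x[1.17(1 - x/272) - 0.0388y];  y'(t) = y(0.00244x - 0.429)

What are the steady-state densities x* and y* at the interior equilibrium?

From dy/dt = 0 with y > 0: 0.00244x* = 0.429, so x* = 176.
Substitute into dx/dt = 0: 1.17(1 - 176/272) = 0.0388y*.
The bracket is 0.354, giving y* = 0.414/0.0388 = 10.7.

x* ≈ 176, y* ≈ 10.7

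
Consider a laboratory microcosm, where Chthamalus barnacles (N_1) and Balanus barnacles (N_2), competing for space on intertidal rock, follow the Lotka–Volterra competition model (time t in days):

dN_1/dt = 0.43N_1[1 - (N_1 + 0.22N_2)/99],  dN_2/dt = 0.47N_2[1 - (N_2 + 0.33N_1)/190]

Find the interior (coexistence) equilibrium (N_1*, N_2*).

N_1* ≈ 61.7, N_2* ≈ 170

Setting both brackets to zero gives the nullclines N_1 + 0.22N_2 = 99 and 0.33N_1 + N_2 = 190.
Substituting N_2 = 190 - 0.33N_1 into the first: N_1(1 - 0.22·0.33) = 99 - 0.22·190.
So N_1* = 57.2/0.927 = 61.7, and then N_2* = 190 - 0.33·61.7 = 170.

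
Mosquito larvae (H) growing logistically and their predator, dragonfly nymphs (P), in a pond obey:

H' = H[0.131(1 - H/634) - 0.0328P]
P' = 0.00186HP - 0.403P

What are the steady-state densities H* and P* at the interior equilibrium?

H* ≈ 217, P* ≈ 2.63

From dP/dt = 0 with P > 0: 0.00186H* = 0.403, so H* = 217.
Substitute into dH/dt = 0: 0.131(1 - 217/634) = 0.0328P*.
The bracket is 0.658, giving P* = 0.0862/0.0328 = 2.63.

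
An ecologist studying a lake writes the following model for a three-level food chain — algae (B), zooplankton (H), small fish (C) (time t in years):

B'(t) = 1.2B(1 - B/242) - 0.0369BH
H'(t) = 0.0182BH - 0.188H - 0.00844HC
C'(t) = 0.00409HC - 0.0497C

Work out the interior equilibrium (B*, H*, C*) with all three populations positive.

B* ≈ 152, H* ≈ 12.2, C* ≈ 305

From dC/dt = 0: 0.00409H* = 0.0497, so H* = 12.2.
From dB/dt = 0: 1.2(1 - B*/242) = 0.0369·12.2, giving B* = 242·(1 - 0.374) = 152.
From dH/dt = 0: 0.0182·152 - 0.188 = 0.00844C*, so C* = 2.57/0.00844 = 305.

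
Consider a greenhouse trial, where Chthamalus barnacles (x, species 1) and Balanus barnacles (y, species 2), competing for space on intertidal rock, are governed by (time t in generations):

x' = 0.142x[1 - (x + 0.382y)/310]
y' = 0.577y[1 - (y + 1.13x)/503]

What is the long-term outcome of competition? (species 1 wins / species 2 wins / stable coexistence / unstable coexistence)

stable coexistence

Compare the nullcline intercepts: K1/α12 = 310/0.382 = 812 > K2 = 503; K2/α21 = 503/1.13 = 445 > K1 = 310.
Since both inequalities hold, each species can invade when rare, so the interior equilibrium is stable.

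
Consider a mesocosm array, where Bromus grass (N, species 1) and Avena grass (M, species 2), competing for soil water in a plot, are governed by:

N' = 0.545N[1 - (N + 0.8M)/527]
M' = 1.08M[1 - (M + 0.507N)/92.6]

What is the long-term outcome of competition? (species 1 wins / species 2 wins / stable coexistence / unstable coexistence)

species 1 excludes species 2

Compare the nullcline intercepts: K1/α12 = 527/0.8 = 659 > K2 = 92.6; K2/α21 = 92.6/0.507 = 183 < K1 = 527.
Since the inequalities point opposite ways, species 1 can invade but species 2 cannot.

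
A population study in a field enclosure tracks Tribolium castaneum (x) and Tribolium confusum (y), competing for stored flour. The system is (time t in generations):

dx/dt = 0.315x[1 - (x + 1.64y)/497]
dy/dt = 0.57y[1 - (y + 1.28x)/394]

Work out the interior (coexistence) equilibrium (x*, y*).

Setting both brackets to zero gives the nullclines x + 1.64y = 497 and 1.28x + y = 394.
Substituting y = 394 - 1.28x into the first: x(1 - 1.64·1.28) = 497 - 1.64·394.
So x* = -149/-1.1 = 136, and then y* = 394 - 1.28·136 = 220.

x* ≈ 136, y* ≈ 220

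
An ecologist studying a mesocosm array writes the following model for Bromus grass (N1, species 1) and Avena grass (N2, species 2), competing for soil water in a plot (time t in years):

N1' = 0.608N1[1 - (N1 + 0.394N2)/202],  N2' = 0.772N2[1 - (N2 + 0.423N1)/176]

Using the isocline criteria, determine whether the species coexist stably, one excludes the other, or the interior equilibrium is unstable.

Compare the nullcline intercepts: K1/α12 = 202/0.394 = 513 > K2 = 176; K2/α21 = 176/0.423 = 416 > K1 = 202.
Since both inequalities hold, each species can invade when rare, so the interior equilibrium is stable.

stable coexistence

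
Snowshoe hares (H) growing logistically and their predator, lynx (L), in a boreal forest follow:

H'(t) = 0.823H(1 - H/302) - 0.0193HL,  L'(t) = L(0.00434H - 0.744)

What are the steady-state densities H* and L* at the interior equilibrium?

From dL/dt = 0 with L > 0: 0.00434H* = 0.744, so H* = 171.
Substitute into dH/dt = 0: 0.823(1 - 171/302) = 0.0193L*.
The bracket is 0.432, giving L* = 0.356/0.0193 = 18.4.

H* ≈ 171, L* ≈ 18.4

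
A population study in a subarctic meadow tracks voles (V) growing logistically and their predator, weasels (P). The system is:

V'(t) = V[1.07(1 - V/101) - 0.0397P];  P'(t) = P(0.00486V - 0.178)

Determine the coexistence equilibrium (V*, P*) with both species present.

From dP/dt = 0 with P > 0: 0.00486V* = 0.178, so V* = 36.6.
Substitute into dV/dt = 0: 1.07(1 - 36.6/101) = 0.0397P*.
The bracket is 0.637, giving P* = 0.682/0.0397 = 17.2.

V* ≈ 36.6, P* ≈ 17.2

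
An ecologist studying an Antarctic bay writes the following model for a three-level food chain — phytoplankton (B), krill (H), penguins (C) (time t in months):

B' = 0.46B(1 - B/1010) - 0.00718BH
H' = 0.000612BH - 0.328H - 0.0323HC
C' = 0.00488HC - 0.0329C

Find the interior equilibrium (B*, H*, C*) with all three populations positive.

From dC/dt = 0: 0.00488H* = 0.0329, so H* = 6.74.
From dB/dt = 0: 0.46(1 - B*/1010) = 0.00718·6.74, giving B* = 1010·(1 - 0.105) = 904.
From dH/dt = 0: 0.000612·904 - 0.328 = 0.0323C*, so C* = 0.225/0.0323 = 6.97.

B* ≈ 904, H* ≈ 6.74, C* ≈ 6.97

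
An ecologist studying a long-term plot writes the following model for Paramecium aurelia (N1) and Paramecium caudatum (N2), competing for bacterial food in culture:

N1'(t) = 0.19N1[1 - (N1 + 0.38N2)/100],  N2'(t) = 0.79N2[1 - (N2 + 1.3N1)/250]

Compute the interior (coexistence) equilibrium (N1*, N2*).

N1* ≈ 9.88, N2* ≈ 237

Setting both brackets to zero gives the nullclines N1 + 0.38N2 = 100 and 1.3N1 + N2 = 250.
Substituting N2 = 250 - 1.3N1 into the first: N1(1 - 0.38·1.3) = 100 - 0.38·250.
So N1* = 5/0.506 = 9.88, and then N2* = 250 - 1.3·9.88 = 237.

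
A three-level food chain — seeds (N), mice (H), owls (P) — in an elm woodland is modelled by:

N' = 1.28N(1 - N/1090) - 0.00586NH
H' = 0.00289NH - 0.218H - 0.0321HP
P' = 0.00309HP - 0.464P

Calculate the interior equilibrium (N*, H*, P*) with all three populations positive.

N* ≈ 341, H* ≈ 150, P* ≈ 23.9

From dP/dt = 0: 0.00309H* = 0.464, so H* = 150.
From dN/dt = 0: 1.28(1 - N*/1090) = 0.00586·150, giving N* = 1090·(1 - 0.687) = 341.
From dH/dt = 0: 0.00289·341 - 0.218 = 0.0321P*, so P* = 0.767/0.0321 = 23.9.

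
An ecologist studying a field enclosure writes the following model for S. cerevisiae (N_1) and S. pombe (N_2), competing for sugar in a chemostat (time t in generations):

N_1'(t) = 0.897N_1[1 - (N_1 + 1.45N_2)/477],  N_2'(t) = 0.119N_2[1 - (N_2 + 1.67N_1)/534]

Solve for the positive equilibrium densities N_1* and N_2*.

N_1* ≈ 209, N_2* ≈ 185

Setting both brackets to zero gives the nullclines N_1 + 1.45N_2 = 477 and 1.67N_1 + N_2 = 534.
Substituting N_2 = 534 - 1.67N_1 into the first: N_1(1 - 1.45·1.67) = 477 - 1.45·534.
So N_1* = -297/-1.42 = 209, and then N_2* = 534 - 1.67·209 = 185.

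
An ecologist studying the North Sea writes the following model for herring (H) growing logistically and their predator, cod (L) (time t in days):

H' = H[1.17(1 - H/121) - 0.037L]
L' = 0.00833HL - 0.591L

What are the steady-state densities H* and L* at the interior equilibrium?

H* ≈ 70.9, L* ≈ 13.1

From dL/dt = 0 with L > 0: 0.00833H* = 0.591, so H* = 70.9.
Substitute into dH/dt = 0: 1.17(1 - 70.9/121) = 0.037L*.
The bracket is 0.414, giving L* = 0.484/0.037 = 13.1.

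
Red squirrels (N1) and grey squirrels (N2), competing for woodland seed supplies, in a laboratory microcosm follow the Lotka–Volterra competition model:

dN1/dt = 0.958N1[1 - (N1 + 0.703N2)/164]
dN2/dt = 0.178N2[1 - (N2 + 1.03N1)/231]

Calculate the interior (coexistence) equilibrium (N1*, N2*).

N1* ≈ 5.82, N2* ≈ 225

Setting both brackets to zero gives the nullclines N1 + 0.703N2 = 164 and 1.03N1 + N2 = 231.
Substituting N2 = 231 - 1.03N1 into the first: N1(1 - 0.703·1.03) = 164 - 0.703·231.
So N1* = 1.61/0.276 = 5.82, and then N2* = 231 - 1.03·5.82 = 225.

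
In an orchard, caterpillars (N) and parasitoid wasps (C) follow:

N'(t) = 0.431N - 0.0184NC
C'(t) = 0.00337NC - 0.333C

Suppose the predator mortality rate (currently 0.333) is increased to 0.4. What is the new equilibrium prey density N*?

N* ≈ 119

At the interior fixed point, setting dC/dt = 0 with C > 0 fixes N* = (predator death rate)/(NC coefficient) — independent of the other coefficients.
With the change, N* = 0.4/0.00337 = 119; it rises from 98.8.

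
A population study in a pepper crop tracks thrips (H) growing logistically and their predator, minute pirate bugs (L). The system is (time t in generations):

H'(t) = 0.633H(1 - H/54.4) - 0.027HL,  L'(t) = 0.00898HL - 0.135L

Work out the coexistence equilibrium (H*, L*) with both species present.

From dL/dt = 0 with L > 0: 0.00898H* = 0.135, so H* = 15.
Substitute into dH/dt = 0: 0.633(1 - 15/54.4) = 0.027L*.
The bracket is 0.724, giving L* = 0.458/0.027 = 17.

H* ≈ 15, L* ≈ 17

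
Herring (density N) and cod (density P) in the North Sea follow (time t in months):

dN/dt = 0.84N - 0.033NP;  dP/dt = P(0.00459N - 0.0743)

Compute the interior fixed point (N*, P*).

Set dP/dt = 0 with P > 0: 0.00459N - 0.0743 = 0, so N* = 0.0743/0.00459 = 16.2.
Set dN/dt = 0 with N > 0: 0.84 - 0.033P = 0, so P* = 0.84/0.033 = 25.5.

N* ≈ 16.2, P* ≈ 25.5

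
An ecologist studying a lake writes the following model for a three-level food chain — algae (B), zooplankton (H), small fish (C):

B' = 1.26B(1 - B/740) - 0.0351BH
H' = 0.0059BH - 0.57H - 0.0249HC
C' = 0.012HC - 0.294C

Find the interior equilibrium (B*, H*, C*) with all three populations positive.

From dC/dt = 0: 0.012H* = 0.294, so H* = 24.5.
From dB/dt = 0: 1.26(1 - B*/740) = 0.0351·24.5, giving B* = 740·(1 - 0.682) = 235.
From dH/dt = 0: 0.0059·235 - 0.57 = 0.0249C*, so C* = 0.816/0.0249 = 32.8.

B* ≈ 235, H* ≈ 24.5, C* ≈ 32.8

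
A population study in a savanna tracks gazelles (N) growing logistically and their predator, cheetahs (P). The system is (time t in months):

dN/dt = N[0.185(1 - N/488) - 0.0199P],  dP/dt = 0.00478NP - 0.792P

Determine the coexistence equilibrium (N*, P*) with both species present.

N* ≈ 166, P* ≈ 6.14

From dP/dt = 0 with P > 0: 0.00478N* = 0.792, so N* = 166.
Substitute into dN/dt = 0: 0.185(1 - 166/488) = 0.0199P*.
The bracket is 0.66, giving P* = 0.122/0.0199 = 6.14.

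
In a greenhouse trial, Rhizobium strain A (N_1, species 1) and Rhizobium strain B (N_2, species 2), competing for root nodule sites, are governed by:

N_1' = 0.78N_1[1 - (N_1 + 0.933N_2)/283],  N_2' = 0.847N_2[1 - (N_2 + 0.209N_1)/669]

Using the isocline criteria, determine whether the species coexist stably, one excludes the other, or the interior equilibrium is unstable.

species 2 excludes species 1

Compare the nullcline intercepts: K1/α12 = 283/0.933 = 303 < K2 = 669; K2/α21 = 669/0.209 = 3200 > K1 = 283.
Since the inequalities point opposite ways, species 2 can invade but species 1 cannot.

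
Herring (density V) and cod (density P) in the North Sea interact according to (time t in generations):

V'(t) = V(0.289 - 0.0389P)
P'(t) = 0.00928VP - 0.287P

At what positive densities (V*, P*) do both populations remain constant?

Set dP/dt = 0 with P > 0: 0.00928V - 0.287 = 0, so V* = 0.287/0.00928 = 30.9.
Set dV/dt = 0 with V > 0: 0.289 - 0.0389P = 0, so P* = 0.289/0.0389 = 7.43.

V* ≈ 30.9, P* ≈ 7.43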